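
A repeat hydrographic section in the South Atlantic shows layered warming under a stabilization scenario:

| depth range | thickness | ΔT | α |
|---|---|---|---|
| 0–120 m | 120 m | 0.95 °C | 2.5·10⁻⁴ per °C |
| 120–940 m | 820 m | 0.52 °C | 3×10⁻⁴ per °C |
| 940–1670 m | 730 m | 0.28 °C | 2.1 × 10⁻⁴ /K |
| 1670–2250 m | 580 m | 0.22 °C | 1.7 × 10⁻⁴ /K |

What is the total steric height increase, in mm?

Layer 1: 120 × 2.5×10⁻⁴ × 0.95 = 0.02850 m
Layer 2: 0.52 × 820 × 3×10⁻⁴ = 0.12792 m
940–1670 m: 2.1×10⁻⁴ × 0.28 × 730 = 0.042924 m
1.7×10⁻⁴ × 0.22 × 580 = 0.021692 m
Δh = 0.02850 + 0.12792 + 0.042924 + 0.021692 = 0.221036 m

Δh = 220 mm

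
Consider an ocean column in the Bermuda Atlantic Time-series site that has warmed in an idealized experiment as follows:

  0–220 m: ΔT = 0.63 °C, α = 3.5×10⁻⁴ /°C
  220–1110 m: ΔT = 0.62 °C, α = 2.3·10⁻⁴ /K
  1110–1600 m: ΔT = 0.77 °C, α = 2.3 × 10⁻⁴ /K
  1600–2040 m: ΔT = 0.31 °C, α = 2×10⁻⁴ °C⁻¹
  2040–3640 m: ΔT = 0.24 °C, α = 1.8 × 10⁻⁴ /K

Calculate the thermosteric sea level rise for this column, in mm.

360 mm of thermosteric rise

Layer 1: 3.5×10⁻⁴ × 0.63 × 220 = 0.04851 m
Layer 2: 890 × 2.3×10⁻⁴ × 0.62 = 0.126914 m
Layer 3: 0.77 × 2.3×10⁻⁴ × 490 = 0.086779 m
1600–2040 m: 0.31 × 2×10⁻⁴ × 440 = 0.02728 m
Layer 5: 1.8×10⁻⁴ × 0.24 × 1600 = 0.06912 m
Δh = 0.04851 + 0.126914 + 0.086779 + 0.02728 + 0.06912 = 0.358603 m ≈ 360 mm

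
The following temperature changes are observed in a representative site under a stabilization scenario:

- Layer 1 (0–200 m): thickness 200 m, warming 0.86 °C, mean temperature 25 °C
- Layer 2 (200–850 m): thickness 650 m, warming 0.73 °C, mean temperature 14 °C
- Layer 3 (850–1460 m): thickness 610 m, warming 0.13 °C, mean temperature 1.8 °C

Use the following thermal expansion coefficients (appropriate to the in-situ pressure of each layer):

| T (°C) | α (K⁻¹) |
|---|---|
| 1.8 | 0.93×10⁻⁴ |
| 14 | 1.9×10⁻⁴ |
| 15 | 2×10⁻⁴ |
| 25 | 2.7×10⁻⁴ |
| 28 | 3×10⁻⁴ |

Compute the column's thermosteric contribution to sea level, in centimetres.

Layer 1 at 25 °C → α = 2.7×10⁻⁴ K⁻¹
Layer 2 at 14 °C → α = 1.9×10⁻⁴ K⁻¹
Layer 3 at 1.8 °C → α = 0.93×10⁻⁴ K⁻¹
200 × 2.7×10⁻⁴ × 0.86 = 0.04644 m
200–850 m: 0.73 × 1.9×10⁻⁴ × 650 = 0.090155 m
850–1460 m: 610 × 0.13 × 0.93×10⁻⁴ = 0.0073749 m
Δh = 0.04644 + 0.090155 + 0.0073749 = 0.1439699 m ≈ 14.4 cm

about 14.4 cm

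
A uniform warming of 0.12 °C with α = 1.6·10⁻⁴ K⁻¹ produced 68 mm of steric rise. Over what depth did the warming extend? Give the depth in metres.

H ≈ 3540 m

H = Δh/(αΔT) = 0.068 / (1.6×10⁻⁴ × 0.12) ≈ 3542 m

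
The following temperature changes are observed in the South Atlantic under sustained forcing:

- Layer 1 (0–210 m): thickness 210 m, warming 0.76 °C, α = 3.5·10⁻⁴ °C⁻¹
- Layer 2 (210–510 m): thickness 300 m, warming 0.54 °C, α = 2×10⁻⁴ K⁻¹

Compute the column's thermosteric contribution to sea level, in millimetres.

Δh ≈ 88.3 mm

210 × 3.5×10⁻⁴ × 0.76 = 0.05586 m
Layer 2: 0.54 × 2×10⁻⁴ × 300 = 0.03240 m
Δh = 0.05586 + 0.03240 = 0.08826 m ≈ 88.3 mm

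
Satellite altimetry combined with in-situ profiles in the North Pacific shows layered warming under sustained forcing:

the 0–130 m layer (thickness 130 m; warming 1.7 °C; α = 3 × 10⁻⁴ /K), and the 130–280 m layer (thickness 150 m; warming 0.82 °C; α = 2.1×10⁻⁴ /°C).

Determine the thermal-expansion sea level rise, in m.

130 × 1.7 × 3×10⁻⁴ = 0.06630 m
2.1×10⁻⁴ × 150 × 0.82 = 0.02583 m
Δh = 0.06630 + 0.02583 = 0.09213 m

0.092 m of thermosteric rise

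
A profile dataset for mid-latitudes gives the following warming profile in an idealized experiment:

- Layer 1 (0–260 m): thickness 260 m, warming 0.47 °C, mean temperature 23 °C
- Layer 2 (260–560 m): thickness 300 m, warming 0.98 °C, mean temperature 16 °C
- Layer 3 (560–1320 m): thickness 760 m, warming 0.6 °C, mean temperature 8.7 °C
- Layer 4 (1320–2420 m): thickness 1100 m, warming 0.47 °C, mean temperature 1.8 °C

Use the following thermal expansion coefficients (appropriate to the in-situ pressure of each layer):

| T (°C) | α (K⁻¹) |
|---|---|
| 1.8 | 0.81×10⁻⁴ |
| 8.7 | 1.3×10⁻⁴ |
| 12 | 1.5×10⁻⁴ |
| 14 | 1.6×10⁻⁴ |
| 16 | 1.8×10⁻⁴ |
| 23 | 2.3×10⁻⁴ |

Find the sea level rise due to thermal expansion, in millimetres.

Layer 1 at 23 °C → α = 2.3×10⁻⁴ K⁻¹
Layer 2 at 16 °C → α = 1.8×10⁻⁴ K⁻¹
Layer 3 at 8.7 °C → α = 1.3×10⁻⁴ K⁻¹
Layer 4 at 1.8 °C → α = 0.81×10⁻⁴ K⁻¹
260 × 0.47 × 2.3×10⁻⁴ = 0.028106 m
1.8×10⁻⁴ × 0.98 × 300 = 0.05292 m
Layer 3: 1.3×10⁻⁴ × 760 × 0.6 = 0.05928 m
1100 × 0.47 × 0.81×10⁻⁴ = 0.041877 m
Δh = 0.028106 + 0.05292 + 0.05928 + 0.041877 = 0.182183 m

Δh = 182 mm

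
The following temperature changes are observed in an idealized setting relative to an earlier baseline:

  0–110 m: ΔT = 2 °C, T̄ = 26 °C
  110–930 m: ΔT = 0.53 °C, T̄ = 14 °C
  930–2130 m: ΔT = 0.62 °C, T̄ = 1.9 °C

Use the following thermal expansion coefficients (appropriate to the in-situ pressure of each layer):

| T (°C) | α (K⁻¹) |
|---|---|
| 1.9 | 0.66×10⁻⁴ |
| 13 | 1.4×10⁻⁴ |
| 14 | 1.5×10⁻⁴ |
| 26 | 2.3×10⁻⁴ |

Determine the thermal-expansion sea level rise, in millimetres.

160 mm of thermosteric rise

Layer 1 at 26 °C → α = 2.3×10⁻⁴ K⁻¹
Layer 2 at 14 °C → α = 1.5×10⁻⁴ K⁻¹
Layer 3 at 1.9 °C → α = 0.66×10⁻⁴ K⁻¹
0–110 m: 2.3×10⁻⁴ × 110 × 2 = 0.05060 m
110–930 m: 0.53 × 1.5×10⁻⁴ × 820 = 0.06519 m
930–2130 m: 0.62 × 1200 × 0.66×10⁻⁴ = 0.049104 m
Δh = 0.05060 + 0.06519 + 0.049104 = 0.164894 m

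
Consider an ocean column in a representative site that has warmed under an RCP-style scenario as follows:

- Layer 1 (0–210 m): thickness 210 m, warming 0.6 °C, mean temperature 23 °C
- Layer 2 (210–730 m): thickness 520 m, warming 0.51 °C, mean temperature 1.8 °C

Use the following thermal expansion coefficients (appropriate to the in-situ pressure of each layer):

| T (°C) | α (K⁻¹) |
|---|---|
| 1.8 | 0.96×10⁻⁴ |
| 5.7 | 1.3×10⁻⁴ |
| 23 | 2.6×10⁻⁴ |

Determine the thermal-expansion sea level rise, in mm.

58.2 mm of thermosteric rise

Layer 1 at 23 °C → α = 2.6×10⁻⁴ K⁻¹
Layer 2 at 1.8 °C → α = 0.96×10⁻⁴ K⁻¹
210 × 0.6 × 2.6×10⁻⁴ = 0.03276 m
0.51 × 0.96×10⁻⁴ × 520 = 0.0254592 m
Δh = 0.03276 + 0.0254592 = 0.0582192 m ≈ 58.2 mm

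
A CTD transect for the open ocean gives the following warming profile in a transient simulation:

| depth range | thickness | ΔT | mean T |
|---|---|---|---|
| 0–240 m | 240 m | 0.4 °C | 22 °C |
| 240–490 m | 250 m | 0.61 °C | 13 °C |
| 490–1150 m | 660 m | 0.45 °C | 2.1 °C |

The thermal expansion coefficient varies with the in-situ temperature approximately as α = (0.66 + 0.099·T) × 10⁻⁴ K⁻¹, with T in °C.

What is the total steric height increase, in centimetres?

Layer 1: α = (0.66 + 0.099×22)×10⁻⁴ = 2.838×10⁻⁴ K⁻¹
Layer 2: α = (0.66 + 0.099×13)×10⁻⁴ = 1.947×10⁻⁴ K⁻¹
Layer 3: α = (0.66 + 0.099×2.1)×10⁻⁴ = 0.8679×10⁻⁴ K⁻¹
2.838×10⁻⁴ × 240 × 0.4 = 0.0272448 m
Layer 2: 250 × 0.61 × 1.947×10⁻⁴ = 0.02969175 m
Layer 3: 660 × 0.45 × 0.8679×10⁻⁴ = 0.02577663 m
Δh = 0.0272448 + 0.02969175 + 0.02577663 = 0.08271318 m

8.27 cm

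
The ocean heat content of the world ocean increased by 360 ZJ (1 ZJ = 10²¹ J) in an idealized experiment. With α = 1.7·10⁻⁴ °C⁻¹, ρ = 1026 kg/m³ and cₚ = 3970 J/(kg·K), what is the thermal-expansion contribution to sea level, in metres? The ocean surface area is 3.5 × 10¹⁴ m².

Per unit area: Q = 360×10²¹ / (3.5×10¹⁴) ≈ 1.029×10⁹ J/m²
Δh = αQ/(ρcₚ) = 1.7×10⁻⁴ × 1.029×10⁹ / (1026 × 3970) ≈ 0.042946 m

about 0.0429 m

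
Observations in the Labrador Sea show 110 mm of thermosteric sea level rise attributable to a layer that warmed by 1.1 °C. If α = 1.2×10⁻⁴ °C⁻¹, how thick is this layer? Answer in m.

H ≈ 833 m

H = Δh/(αΔT) = 0.11 / (1.2×10⁻⁴ × 1.1) ≈ 833.3 m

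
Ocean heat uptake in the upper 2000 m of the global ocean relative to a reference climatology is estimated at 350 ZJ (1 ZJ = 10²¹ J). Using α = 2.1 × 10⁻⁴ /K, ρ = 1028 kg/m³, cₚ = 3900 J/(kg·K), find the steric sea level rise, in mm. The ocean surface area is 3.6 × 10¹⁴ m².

about 50.9 mm

Per unit area: Q = 350×10²¹ / (3.6×10¹⁴) ≈ 9.722×10⁸ J/m²
Δh = αQ/(ρcₚ) = 2.1×10⁻⁴ × 9.722×10⁸ / (1028 × 3900) ≈ 0.050923 m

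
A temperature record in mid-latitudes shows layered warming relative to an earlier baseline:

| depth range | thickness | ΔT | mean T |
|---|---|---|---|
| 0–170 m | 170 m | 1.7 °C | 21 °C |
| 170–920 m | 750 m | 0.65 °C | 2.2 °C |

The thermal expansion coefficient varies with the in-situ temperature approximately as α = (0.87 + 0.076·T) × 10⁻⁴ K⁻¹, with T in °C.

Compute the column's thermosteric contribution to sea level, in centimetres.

Layer 1: α = (0.87 + 0.076×21)×10⁻⁴ = 2.466×10⁻⁴ K⁻¹
Layer 2: α = (0.87 + 0.076×2.2)×10⁻⁴ = 1.0372×10⁻⁴ K⁻¹
2.466×10⁻⁴ × 1.7 × 170 = 0.0712674 m
170–920 m: 0.65 × 1.0372×10⁻⁴ × 750 = 0.0505635 m
Δh = 0.0712674 + 0.0505635 = 0.1218309 m ≈ 12 cm

12 cm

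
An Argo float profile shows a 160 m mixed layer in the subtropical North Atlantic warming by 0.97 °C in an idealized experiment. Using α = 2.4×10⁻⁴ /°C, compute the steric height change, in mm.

Δh = αΔT·H = 2.4×10⁻⁴ × 0.97 × 160 = 0.037248 m

Δh = 37.2 mm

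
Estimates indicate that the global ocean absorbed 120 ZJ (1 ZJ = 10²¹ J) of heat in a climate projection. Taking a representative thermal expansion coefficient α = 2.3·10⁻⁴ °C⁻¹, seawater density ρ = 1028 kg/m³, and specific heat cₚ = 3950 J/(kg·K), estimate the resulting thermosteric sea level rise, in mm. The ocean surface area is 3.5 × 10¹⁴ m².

19.4 mm

Per unit area: Q = 120×10²¹ / (3.5×10¹⁴) ≈ 3.429×10⁸ J/m²
Δh = αQ/(ρcₚ) = 2.3×10⁻⁴ × 3.429×10⁸ / (1028 × 3950) ≈ 0.019422 m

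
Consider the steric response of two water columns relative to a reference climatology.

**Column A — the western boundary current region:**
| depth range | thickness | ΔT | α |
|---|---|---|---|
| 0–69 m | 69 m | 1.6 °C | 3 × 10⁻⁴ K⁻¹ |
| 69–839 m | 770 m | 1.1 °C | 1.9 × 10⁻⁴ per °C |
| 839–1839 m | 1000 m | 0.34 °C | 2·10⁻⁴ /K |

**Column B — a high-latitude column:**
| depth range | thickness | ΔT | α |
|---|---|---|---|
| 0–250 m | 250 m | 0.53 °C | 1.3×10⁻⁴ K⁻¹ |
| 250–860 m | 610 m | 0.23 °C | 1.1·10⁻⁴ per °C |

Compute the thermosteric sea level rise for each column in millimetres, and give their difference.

Δh_A ≈ 260 mm, Δh_B ≈ 33 mm; difference ≈ 230 mm

A 0–69 m: 3×10⁻⁴ × 69 × 1.6 = 0.03312 m
A Layer 2: 1.9×10⁻⁴ × 770 × 1.1 = 0.16093 m
A Layer 3: 0.34 × 2×10⁻⁴ × 1000 = 0.06800 m
A total: 0.26205 m
B 250 × 1.3×10⁻⁴ × 0.53 = 0.017225 m
B 610 × 1.1×10⁻⁴ × 0.23 = 0.015433 m
B total: 0.032658 m
Difference: 0.26205 − 0.032658 = 0.229392 m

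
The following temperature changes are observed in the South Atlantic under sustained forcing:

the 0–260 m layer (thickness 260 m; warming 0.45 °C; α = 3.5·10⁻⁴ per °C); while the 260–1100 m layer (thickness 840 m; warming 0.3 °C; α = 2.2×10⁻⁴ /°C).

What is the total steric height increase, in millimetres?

Layer 1: 3.5×10⁻⁴ × 260 × 0.45 = 0.04095 m
2.2×10⁻⁴ × 0.3 × 840 = 0.05544 m
Δh = 0.04095 + 0.05544 = 0.09639 m ≈ 96.4 mm

96.4 mm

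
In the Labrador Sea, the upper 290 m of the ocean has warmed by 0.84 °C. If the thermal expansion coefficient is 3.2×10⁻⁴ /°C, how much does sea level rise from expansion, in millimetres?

Δh = αΔT·H = 3.2×10⁻⁴ × 0.84 × 290 = 0.077952 m

78 mm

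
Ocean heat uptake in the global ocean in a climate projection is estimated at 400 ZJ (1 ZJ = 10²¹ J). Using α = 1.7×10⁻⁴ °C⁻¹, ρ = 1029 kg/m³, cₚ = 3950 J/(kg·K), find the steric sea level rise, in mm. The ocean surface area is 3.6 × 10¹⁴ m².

Per unit area: Q = 400×10²¹ / (3.6×10¹⁴) ≈ 1.111×10⁹ J/m²
Δh = αQ/(ρcₚ) = 1.7×10⁻⁴ × 1.111×10⁹ / (1029 × 3950) ≈ 0.046468 m

Δh = 46 mm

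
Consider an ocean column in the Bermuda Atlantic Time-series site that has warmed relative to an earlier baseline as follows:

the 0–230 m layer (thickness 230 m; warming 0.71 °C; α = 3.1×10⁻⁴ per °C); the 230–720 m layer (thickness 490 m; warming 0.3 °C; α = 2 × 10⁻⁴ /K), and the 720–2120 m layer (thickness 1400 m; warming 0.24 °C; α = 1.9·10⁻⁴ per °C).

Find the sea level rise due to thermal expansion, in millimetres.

140 mm of thermosteric rise

0–230 m: 3.1×10⁻⁴ × 0.71 × 230 = 0.050623 m
Layer 2: 490 × 2×10⁻⁴ × 0.3 = 0.02940 m
1400 × 0.24 × 1.9×10⁻⁴ = 0.06384 m
Δh = 0.050623 + 0.02940 + 0.06384 = 0.143863 m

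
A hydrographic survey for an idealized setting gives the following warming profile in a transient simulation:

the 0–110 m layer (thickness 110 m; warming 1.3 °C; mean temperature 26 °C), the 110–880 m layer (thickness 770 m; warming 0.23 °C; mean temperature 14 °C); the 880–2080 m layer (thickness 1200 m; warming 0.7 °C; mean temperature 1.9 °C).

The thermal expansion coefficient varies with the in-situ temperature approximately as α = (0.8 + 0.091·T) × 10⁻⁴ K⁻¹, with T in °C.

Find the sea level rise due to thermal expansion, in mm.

Δh = 164 mm

Layer 1: α = (0.8 + 0.091×26)×10⁻⁴ = 3.166×10⁻⁴ K⁻¹
Layer 2: α = (0.8 + 0.091×14)×10⁻⁴ = 2.074×10⁻⁴ K⁻¹
Layer 3: α = (0.8 + 0.091×1.9)×10⁻⁴ = 0.9729×10⁻⁴ K⁻¹
1.3 × 3.166×10⁻⁴ × 110 = 0.0452738 m
0.23 × 770 × 2.074×10⁻⁴ = 0.03673054 m
Layer 3: 0.9729×10⁻⁴ × 0.7 × 1200 = 0.0817236 m
Δh = 0.0452738 + 0.03673054 + 0.0817236 = 0.16372794 m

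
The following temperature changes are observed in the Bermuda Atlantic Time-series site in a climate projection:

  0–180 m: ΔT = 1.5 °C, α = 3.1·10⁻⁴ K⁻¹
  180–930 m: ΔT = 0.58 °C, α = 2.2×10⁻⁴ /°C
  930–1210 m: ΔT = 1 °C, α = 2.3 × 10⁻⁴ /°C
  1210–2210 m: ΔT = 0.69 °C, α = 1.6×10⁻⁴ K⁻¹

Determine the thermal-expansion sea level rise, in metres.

0.354 m of thermosteric rise

0–180 m: 1.5 × 3.1×10⁻⁴ × 180 = 0.08370 m
Layer 2: 750 × 0.58 × 2.2×10⁻⁴ = 0.09570 m
Layer 3: 2.3×10⁻⁴ × 1 × 280 = 0.06440 m
1.6×10⁻⁴ × 1000 × 0.69 = 0.11040 m
Δh = 0.08370 + 0.09570 + 0.06440 + 0.11040 = 0.35420 m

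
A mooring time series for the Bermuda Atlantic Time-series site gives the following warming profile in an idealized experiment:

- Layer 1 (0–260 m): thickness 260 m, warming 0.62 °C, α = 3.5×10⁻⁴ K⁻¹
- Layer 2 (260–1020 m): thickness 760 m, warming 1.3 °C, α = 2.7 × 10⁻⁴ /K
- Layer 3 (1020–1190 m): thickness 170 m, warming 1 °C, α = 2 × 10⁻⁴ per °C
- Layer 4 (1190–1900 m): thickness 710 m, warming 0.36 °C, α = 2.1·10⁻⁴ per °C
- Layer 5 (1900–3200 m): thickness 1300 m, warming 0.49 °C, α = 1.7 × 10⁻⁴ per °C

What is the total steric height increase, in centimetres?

260 × 0.62 × 3.5×10⁻⁴ = 0.05642 m
760 × 2.7×10⁻⁴ × 1.3 = 0.26676 m
1 × 170 × 2×10⁻⁴ = 0.03400 m
0.36 × 2.1×10⁻⁴ × 710 = 0.053676 m
1900–3200 m: 1.7×10⁻⁴ × 1300 × 0.49 = 0.10829 m
Δh = 0.05642 + 0.26676 + 0.03400 + 0.053676 + 0.10829 = 0.519146 m

Δh ≈ 51.9 cm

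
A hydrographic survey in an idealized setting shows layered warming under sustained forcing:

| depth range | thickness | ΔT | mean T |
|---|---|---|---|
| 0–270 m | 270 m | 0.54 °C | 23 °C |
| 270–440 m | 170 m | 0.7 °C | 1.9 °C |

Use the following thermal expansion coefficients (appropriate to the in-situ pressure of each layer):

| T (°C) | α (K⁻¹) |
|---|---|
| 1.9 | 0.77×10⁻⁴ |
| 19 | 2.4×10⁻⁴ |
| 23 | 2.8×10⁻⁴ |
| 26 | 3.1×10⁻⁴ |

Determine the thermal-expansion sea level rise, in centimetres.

Layer 1 at 23 °C → α = 2.8×10⁻⁴ K⁻¹
Layer 2 at 1.9 °C → α = 0.77×10⁻⁴ K⁻¹
2.8×10⁻⁴ × 0.54 × 270 = 0.040824 m
270–440 m: 0.77×10⁻⁴ × 0.7 × 170 = 0.009163 m
Δh = 0.040824 + 0.009163 = 0.049987 m

Δh ≈ 5.0 cm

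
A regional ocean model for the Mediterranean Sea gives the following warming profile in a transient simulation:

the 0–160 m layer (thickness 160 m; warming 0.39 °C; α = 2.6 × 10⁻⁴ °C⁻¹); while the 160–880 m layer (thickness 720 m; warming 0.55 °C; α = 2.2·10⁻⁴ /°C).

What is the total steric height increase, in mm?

0–160 m: 2.6×10⁻⁴ × 0.39 × 160 = 0.016224 m
Layer 2: 720 × 0.55 × 2.2×10⁻⁴ = 0.08712 m
Δh = 0.016224 + 0.08712 = 0.103344 m ≈ 100 mm

100 mm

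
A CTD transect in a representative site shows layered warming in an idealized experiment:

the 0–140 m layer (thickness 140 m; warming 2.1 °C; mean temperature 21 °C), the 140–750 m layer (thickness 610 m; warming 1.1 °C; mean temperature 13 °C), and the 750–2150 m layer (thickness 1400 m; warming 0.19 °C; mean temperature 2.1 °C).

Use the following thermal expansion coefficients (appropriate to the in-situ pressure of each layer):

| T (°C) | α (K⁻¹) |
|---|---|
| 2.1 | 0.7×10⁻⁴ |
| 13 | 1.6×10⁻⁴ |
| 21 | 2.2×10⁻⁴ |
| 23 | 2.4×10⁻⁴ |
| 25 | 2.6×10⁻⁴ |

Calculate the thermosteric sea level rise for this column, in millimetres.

Layer 1 at 21 °C → α = 2.2×10⁻⁴ K⁻¹
Layer 2 at 13 °C → α = 1.6×10⁻⁴ K⁻¹
Layer 3 at 2.1 °C → α = 0.7×10⁻⁴ K⁻¹
0–140 m: 2.2×10⁻⁴ × 140 × 2.1 = 0.06468 m
610 × 1.1 × 1.6×10⁻⁴ = 0.10736 m
1400 × 0.19 × 0.7×10⁻⁴ = 0.01862 m
Δh = 0.06468 + 0.10736 + 0.01862 = 0.19066 m

190 mm of thermosteric rise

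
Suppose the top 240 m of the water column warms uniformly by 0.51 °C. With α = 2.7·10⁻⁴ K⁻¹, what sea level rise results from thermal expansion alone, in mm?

Δh = αΔT·H = 2.7×10⁻⁴ × 0.51 × 240 = 0.033048 m

33.0 mm of thermosteric rise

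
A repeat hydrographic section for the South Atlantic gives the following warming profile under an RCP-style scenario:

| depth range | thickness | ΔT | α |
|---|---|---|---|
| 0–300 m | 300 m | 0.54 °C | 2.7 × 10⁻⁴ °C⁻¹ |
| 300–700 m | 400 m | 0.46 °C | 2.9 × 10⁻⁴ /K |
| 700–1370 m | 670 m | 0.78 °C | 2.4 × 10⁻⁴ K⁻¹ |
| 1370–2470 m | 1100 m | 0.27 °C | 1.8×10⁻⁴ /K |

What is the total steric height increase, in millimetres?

276 mm of thermosteric rise

Layer 1: 0.54 × 2.7×10⁻⁴ × 300 = 0.04374 m
2.9×10⁻⁴ × 0.46 × 400 = 0.05336 m
700–1370 m: 670 × 2.4×10⁻⁴ × 0.78 = 0.125424 m
Layer 4: 0.27 × 1.8×10⁻⁴ × 1100 = 0.05346 m
Δh = 0.04374 + 0.05336 + 0.125424 + 0.05346 = 0.275984 m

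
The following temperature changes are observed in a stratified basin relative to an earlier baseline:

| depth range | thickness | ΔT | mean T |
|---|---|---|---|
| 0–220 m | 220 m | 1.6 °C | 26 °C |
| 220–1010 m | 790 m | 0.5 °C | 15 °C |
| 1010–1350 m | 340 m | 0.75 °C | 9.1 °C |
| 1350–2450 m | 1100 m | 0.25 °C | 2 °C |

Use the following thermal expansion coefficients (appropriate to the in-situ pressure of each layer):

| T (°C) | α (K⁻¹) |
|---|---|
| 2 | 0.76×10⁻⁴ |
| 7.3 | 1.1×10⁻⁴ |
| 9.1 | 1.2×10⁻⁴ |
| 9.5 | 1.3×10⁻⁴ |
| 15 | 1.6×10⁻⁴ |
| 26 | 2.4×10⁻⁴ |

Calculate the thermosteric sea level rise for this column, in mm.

Layer 1 at 26 °C → α = 2.4×10⁻⁴ K⁻¹
Layer 2 at 15 °C → α = 1.6×10⁻⁴ K⁻¹
Layer 3 at 9.1 °C → α = 1.2×10⁻⁴ K⁻¹
Layer 4 at 2 °C → α = 0.76×10⁻⁴ K⁻¹
0–220 m: 1.6 × 220 × 2.4×10⁻⁴ = 0.08448 m
0.5 × 790 × 1.6×10⁻⁴ = 0.06320 m
1.2×10⁻⁴ × 340 × 0.75 = 0.03060 m
0.76×10⁻⁴ × 0.25 × 1100 = 0.02090 m
Δh = 0.08448 + 0.06320 + 0.03060 + 0.02090 = 0.19918 m ≈ 200 mm

200 mm of thermosteric rise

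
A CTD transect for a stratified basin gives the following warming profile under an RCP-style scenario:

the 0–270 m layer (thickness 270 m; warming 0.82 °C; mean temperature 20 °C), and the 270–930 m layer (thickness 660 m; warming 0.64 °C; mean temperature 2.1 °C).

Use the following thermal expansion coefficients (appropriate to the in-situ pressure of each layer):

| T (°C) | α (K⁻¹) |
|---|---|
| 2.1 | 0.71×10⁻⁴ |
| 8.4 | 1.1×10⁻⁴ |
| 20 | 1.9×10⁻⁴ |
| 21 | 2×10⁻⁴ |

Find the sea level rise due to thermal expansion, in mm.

Layer 1 at 20 °C → α = 1.9×10⁻⁴ K⁻¹
Layer 2 at 2.1 °C → α = 0.71×10⁻⁴ K⁻¹
Layer 1: 270 × 1.9×10⁻⁴ × 0.82 = 0.042066 m
Layer 2: 0.64 × 660 × 0.71×10⁻⁴ = 0.0299904 m
Δh = 0.042066 + 0.0299904 = 0.0720564 m

72.1 mm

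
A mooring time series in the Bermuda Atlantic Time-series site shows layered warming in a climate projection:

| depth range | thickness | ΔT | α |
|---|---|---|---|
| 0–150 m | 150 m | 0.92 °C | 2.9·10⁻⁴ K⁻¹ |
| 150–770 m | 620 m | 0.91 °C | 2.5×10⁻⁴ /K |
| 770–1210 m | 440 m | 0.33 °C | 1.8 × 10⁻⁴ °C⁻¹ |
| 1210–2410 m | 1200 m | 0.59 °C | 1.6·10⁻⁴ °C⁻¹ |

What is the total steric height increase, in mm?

Δh = 320 mm

Layer 1: 2.9×10⁻⁴ × 150 × 0.92 = 0.04002 m
620 × 0.91 × 2.5×10⁻⁴ = 0.14105 m
Layer 3: 440 × 0.33 × 1.8×10⁻⁴ = 0.026136 m
Layer 4: 1.6×10⁻⁴ × 1200 × 0.59 = 0.11328 m
Δh = 0.04002 + 0.14105 + 0.026136 + 0.11328 = 0.320486 m ≈ 320 mm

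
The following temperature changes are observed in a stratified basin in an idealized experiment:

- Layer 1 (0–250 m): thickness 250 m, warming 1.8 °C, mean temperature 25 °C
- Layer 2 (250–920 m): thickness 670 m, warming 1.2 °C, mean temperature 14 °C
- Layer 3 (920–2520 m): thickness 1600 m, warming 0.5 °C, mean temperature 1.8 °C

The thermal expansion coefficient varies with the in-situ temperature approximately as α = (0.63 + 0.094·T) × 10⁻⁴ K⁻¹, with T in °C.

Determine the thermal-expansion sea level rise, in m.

Layer 1: α = (0.63 + 0.094×25)×10⁻⁴ = 2.98×10⁻⁴ K⁻¹
Layer 2: α = (0.63 + 0.094×14)×10⁻⁴ = 1.946×10⁻⁴ K⁻¹
Layer 3: α = (0.63 + 0.094×1.8)×10⁻⁴ = 0.7992×10⁻⁴ K⁻¹
2.98×10⁻⁴ × 250 × 1.8 = 0.13410 m
250–920 m: 670 × 1.2 × 1.946×10⁻⁴ = 0.1564584 m
Layer 3: 0.7992×10⁻⁴ × 1600 × 0.5 = 0.063936 m
Δh = 0.13410 + 0.1564584 + 0.063936 = 0.3544944 m

0.354 m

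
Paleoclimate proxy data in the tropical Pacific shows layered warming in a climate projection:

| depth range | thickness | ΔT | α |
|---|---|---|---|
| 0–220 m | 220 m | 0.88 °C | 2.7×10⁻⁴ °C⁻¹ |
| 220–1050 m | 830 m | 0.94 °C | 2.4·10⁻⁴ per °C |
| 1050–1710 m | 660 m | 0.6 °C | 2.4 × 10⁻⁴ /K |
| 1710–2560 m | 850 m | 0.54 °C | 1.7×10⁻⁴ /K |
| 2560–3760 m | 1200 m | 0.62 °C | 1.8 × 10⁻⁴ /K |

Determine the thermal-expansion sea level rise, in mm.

547 mm

2.7×10⁻⁴ × 0.88 × 220 = 0.052272 m
0.94 × 2.4×10⁻⁴ × 830 = 0.187248 m
1050–1710 m: 2.4×10⁻⁴ × 0.6 × 660 = 0.09504 m
Layer 4: 850 × 0.54 × 1.7×10⁻⁴ = 0.07803 m
2560–3760 m: 1200 × 0.62 × 1.8×10⁻⁴ = 0.13392 m
Δh = 0.052272 + 0.187248 + 0.09504 + 0.07803 + 0.13392 = 0.54651 m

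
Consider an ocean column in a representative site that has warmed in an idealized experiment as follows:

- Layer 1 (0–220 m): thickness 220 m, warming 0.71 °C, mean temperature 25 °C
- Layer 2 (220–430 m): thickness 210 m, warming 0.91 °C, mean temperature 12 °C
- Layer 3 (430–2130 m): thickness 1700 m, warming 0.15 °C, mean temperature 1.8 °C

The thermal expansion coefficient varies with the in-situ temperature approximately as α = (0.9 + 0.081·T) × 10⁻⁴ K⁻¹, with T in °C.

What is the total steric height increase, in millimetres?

108 mm of thermosteric rise

Layer 1: α = (0.9 + 0.081×25)×10⁻⁴ = 2.925×10⁻⁴ K⁻¹
Layer 2: α = (0.9 + 0.081×12)×10⁻⁴ = 1.872×10⁻⁴ K⁻¹
Layer 3: α = (0.9 + 0.081×1.8)×10⁻⁴ = 1.0458×10⁻⁴ K⁻¹
Layer 1: 0.71 × 220 × 2.925×10⁻⁴ = 0.0456885 m
220–430 m: 0.91 × 210 × 1.872×10⁻⁴ = 0.03577392 m
430–2130 m: 1700 × 1.0458×10⁻⁴ × 0.15 = 0.0266679 m
Δh = 0.0456885 + 0.03577392 + 0.0266679 = 0.10813032 m ≈ 108 mm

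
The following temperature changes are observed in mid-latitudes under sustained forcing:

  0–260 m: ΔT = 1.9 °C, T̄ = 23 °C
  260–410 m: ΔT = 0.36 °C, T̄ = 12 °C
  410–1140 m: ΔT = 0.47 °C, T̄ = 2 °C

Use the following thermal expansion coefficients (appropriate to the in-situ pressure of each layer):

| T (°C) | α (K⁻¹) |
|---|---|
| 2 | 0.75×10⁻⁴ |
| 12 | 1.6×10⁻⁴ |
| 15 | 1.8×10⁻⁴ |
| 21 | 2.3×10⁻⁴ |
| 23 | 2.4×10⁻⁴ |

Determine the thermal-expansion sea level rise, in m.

Layer 1 at 23 °C → α = 2.4×10⁻⁴ K⁻¹
Layer 2 at 12 °C → α = 1.6×10⁻⁴ K⁻¹
Layer 3 at 2 °C → α = 0.75×10⁻⁴ K⁻¹
0–260 m: 2.4×10⁻⁴ × 1.9 × 260 = 0.11856 m
Layer 2: 0.36 × 1.6×10⁻⁴ × 150 = 0.00864 m
730 × 0.47 × 0.75×10⁻⁴ = 0.0257325 m
Δh = 0.11856 + 0.00864 + 0.0257325 = 0.1529325 m

0.15 m of thermosteric rise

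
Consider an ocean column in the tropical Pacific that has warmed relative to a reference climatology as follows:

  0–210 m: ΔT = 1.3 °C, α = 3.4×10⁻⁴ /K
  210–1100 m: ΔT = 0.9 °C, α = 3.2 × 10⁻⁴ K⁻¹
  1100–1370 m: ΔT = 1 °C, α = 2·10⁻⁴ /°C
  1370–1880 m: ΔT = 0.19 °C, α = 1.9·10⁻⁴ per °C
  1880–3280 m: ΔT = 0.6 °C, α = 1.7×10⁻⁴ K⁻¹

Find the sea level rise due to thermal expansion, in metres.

about 0.564 m

0–210 m: 1.3 × 3.4×10⁻⁴ × 210 = 0.09282 m
Layer 2: 890 × 3.2×10⁻⁴ × 0.9 = 0.25632 m
1100–1370 m: 2×10⁻⁴ × 1 × 270 = 0.05400 m
0.19 × 510 × 1.9×10⁻⁴ = 0.018411 m
Layer 5: 1400 × 0.6 × 1.7×10⁻⁴ = 0.14280 m
Δh = 0.09282 + 0.25632 + 0.05400 + 0.018411 + 0.14280 = 0.564351 m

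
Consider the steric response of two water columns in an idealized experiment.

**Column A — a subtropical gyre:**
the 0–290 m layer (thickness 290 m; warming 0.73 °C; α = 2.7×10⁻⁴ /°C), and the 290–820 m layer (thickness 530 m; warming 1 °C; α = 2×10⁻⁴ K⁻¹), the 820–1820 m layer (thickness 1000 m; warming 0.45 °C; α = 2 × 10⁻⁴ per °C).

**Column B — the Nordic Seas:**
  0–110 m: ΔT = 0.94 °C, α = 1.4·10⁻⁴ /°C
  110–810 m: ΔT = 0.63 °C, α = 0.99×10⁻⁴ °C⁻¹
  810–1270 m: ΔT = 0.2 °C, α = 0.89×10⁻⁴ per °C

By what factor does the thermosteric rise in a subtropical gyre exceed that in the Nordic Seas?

A 0–290 m: 0.73 × 290 × 2.7×10⁻⁴ = 0.057159 m
A Layer 2: 530 × 2×10⁻⁴ × 1 = 0.10600 m
A 0.45 × 1000 × 2×10⁻⁴ = 0.09000 m
A total: 0.253159 m
B Layer 1: 0.94 × 1.4×10⁻⁴ × 110 = 0.014476 m
B Layer 2: 0.63 × 700 × 0.99×10⁻⁴ = 0.043659 m
B 0.2 × 0.89×10⁻⁴ × 460 = 0.008188 m
B total: 0.066323 m
Ratio: 0.253159 / 0.066323 ≈ 3.817

a factor of 3.8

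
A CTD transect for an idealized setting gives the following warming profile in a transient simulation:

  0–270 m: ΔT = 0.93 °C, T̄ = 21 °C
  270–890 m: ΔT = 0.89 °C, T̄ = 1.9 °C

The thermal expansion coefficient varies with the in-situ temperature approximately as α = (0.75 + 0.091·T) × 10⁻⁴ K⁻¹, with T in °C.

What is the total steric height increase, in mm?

Layer 1: α = (0.75 + 0.091×21)×10⁻⁴ = 2.661×10⁻⁴ K⁻¹
Layer 2: α = (0.75 + 0.091×1.9)×10⁻⁴ = 0.9229×10⁻⁴ K⁻¹
0–270 m: 270 × 2.661×10⁻⁴ × 0.93 = 0.06681771 m
270–890 m: 0.89 × 0.9229×10⁻⁴ × 620 = 0.050925622 m
Δh = 0.06681771 + 0.050925622 = 0.117743332 m ≈ 118 mm

Δh ≈ 118 mm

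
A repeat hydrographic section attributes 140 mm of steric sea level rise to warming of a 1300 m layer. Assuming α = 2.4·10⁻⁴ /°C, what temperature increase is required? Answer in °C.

ΔT = Δh/(αH) = 0.14 / (2.4×10⁻⁴ × 1300) ≈ 0.4487 °C

ΔT ≈ 0.449 °C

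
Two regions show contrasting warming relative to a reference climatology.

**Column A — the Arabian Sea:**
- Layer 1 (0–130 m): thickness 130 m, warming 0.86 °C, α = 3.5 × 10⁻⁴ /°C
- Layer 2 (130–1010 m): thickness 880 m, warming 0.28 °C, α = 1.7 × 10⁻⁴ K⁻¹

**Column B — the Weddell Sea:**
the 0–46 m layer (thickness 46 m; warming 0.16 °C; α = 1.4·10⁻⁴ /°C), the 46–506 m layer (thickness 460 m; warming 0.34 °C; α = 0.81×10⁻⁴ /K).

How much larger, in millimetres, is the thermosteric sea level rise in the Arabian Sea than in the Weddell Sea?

A 0–130 m: 130 × 3.5×10⁻⁴ × 0.86 = 0.03913 m
A 1.7×10⁻⁴ × 0.28 × 880 = 0.041888 m
A total: 0.081018 m
B 46 × 1.4×10⁻⁴ × 0.16 = 0.0010304 m
B 46–506 m: 460 × 0.34 × 0.81×10⁻⁴ = 0.0126684 m
B total: 0.0136988 m
Difference: 0.081018 − 0.0136988 = 0.0673192 m

67 mm larger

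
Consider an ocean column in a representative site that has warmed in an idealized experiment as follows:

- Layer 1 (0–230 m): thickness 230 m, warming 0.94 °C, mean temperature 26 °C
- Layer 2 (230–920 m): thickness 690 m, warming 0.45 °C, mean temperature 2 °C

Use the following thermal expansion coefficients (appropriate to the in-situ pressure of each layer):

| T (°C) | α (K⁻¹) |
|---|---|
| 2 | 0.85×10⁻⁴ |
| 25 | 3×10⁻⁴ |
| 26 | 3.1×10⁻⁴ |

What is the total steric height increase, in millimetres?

93.4 mm of thermosteric rise

Layer 1 at 26 °C → α = 3.1×10⁻⁴ K⁻¹
Layer 2 at 2 °C → α = 0.85×10⁻⁴ K⁻¹
0–230 m: 0.94 × 3.1×10⁻⁴ × 230 = 0.067022 m
Layer 2: 0.45 × 690 × 0.85×10⁻⁴ = 0.0263925 m
Δh = 0.067022 + 0.0263925 = 0.0934145 m ≈ 93.4 mm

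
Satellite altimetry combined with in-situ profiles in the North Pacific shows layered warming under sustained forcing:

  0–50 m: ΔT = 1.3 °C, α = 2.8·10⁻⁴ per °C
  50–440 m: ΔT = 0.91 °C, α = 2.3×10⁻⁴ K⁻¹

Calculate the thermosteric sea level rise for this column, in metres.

0.10 m

0–50 m: 1.3 × 2.8×10⁻⁴ × 50 = 0.01820 m
0.91 × 390 × 2.3×10⁻⁴ = 0.081627 m
Δh = 0.01820 + 0.081627 = 0.099827 m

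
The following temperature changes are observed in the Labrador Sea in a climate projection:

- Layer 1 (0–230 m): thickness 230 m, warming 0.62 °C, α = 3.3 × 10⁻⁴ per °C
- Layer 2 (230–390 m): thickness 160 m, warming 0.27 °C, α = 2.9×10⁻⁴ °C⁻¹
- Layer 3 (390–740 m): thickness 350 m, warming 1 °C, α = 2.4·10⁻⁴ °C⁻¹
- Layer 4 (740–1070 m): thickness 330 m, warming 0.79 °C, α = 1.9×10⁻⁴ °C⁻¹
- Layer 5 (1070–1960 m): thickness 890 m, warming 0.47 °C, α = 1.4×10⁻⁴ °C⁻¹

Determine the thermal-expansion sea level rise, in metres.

Δh = 0.252 m

0–230 m: 0.62 × 3.3×10⁻⁴ × 230 = 0.047058 m
Layer 2: 0.27 × 2.9×10⁻⁴ × 160 = 0.012528 m
Layer 3: 2.4×10⁻⁴ × 1 × 350 = 0.08400 m
Layer 4: 0.79 × 1.9×10⁻⁴ × 330 = 0.049533 m
1070–1960 m: 1.4×10⁻⁴ × 890 × 0.47 = 0.058562 m
Δh = 0.047058 + 0.012528 + 0.08400 + 0.049533 + 0.058562 = 0.251681 m ≈ 0.252 m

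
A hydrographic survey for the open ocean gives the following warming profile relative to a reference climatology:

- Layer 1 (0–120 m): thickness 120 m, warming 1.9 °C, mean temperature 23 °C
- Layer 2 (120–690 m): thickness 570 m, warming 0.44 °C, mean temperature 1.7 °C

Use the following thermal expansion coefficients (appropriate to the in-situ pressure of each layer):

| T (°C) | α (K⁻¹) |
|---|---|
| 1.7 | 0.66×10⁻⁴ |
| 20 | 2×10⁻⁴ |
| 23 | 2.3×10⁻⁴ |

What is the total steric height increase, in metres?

Layer 1 at 23 °C → α = 2.3×10⁻⁴ K⁻¹
Layer 2 at 1.7 °C → α = 0.66×10⁻⁴ K⁻¹
0–120 m: 2.3×10⁻⁴ × 120 × 1.9 = 0.05244 m
120–690 m: 570 × 0.44 × 0.66×10⁻⁴ = 0.0165528 m
Δh = 0.05244 + 0.0165528 = 0.0689928 m

Δh ≈ 0.069 m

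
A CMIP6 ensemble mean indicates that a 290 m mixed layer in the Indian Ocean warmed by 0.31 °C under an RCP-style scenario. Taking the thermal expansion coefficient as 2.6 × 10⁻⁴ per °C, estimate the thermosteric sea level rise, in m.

Δh = αΔT·H = 2.6×10⁻⁴ × 0.31 × 290 = 0.023374 m

about 0.0234 m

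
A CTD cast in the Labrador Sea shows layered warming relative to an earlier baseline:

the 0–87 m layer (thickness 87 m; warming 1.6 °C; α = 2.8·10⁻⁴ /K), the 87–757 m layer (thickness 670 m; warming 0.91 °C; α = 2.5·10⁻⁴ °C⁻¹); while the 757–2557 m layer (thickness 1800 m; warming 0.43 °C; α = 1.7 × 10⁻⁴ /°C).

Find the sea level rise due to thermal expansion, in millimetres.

320 mm

0–87 m: 2.8×10⁻⁴ × 1.6 × 87 = 0.038976 m
Layer 2: 670 × 2.5×10⁻⁴ × 0.91 = 0.152425 m
0.43 × 1800 × 1.7×10⁻⁴ = 0.13158 m
Δh = 0.038976 + 0.152425 + 0.13158 = 0.322981 m ≈ 320 mm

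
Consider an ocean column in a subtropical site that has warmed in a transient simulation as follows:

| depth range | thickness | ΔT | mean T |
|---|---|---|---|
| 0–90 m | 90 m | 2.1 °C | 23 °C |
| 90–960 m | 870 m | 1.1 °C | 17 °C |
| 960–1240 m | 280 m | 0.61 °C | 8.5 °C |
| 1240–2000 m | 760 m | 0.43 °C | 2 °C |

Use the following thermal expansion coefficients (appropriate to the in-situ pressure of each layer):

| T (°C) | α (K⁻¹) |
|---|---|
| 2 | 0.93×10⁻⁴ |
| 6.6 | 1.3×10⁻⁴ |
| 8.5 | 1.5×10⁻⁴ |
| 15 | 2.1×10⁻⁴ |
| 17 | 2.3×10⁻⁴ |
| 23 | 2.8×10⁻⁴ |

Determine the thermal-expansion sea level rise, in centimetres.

33 cm

Layer 1 at 23 °C → α = 2.8×10⁻⁴ K⁻¹
Layer 2 at 17 °C → α = 2.3×10⁻⁴ K⁻¹
Layer 3 at 8.5 °C → α = 1.5×10⁻⁴ K⁻¹
Layer 4 at 2 °C → α = 0.93×10⁻⁴ K⁻¹
2.1 × 90 × 2.8×10⁻⁴ = 0.05292 m
870 × 1.1 × 2.3×10⁻⁴ = 0.22011 m
1.5×10⁻⁴ × 280 × 0.61 = 0.02562 m
760 × 0.43 × 0.93×10⁻⁴ = 0.0303924 m
Δh = 0.05292 + 0.22011 + 0.02562 + 0.0303924 = 0.3290424 m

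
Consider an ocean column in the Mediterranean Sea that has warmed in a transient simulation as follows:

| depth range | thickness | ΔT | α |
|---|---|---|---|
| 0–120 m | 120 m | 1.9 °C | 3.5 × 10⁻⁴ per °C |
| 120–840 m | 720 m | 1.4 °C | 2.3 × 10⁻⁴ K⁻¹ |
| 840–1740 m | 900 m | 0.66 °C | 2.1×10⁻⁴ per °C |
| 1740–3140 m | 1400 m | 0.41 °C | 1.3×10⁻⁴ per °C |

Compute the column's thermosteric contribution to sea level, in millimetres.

about 511 mm

0–120 m: 3.5×10⁻⁴ × 1.9 × 120 = 0.07980 m
1.4 × 720 × 2.3×10⁻⁴ = 0.23184 m
0.66 × 900 × 2.1×10⁻⁴ = 0.12474 m
0.41 × 1400 × 1.3×10⁻⁴ = 0.07462 m
Δh = 0.07980 + 0.23184 + 0.12474 + 0.07462 = 0.51100 m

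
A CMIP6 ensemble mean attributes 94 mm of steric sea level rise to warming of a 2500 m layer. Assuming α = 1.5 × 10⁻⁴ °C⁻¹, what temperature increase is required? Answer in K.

ΔT = Δh/(αH) = 0.094 / (1.5×10⁻⁴ × 2500) ≈ 0.2507 K

ΔT ≈ 0.251 K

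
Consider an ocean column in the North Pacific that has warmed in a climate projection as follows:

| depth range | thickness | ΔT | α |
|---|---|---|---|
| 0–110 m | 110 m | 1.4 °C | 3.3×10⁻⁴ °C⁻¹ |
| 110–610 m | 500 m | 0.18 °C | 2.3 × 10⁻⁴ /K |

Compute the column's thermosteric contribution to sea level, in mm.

Δh = 72 mm

0–110 m: 3.3×10⁻⁴ × 1.4 × 110 = 0.05082 m
0.18 × 500 × 2.3×10⁻⁴ = 0.02070 m
Δh = 0.05082 + 0.02070 = 0.07152 m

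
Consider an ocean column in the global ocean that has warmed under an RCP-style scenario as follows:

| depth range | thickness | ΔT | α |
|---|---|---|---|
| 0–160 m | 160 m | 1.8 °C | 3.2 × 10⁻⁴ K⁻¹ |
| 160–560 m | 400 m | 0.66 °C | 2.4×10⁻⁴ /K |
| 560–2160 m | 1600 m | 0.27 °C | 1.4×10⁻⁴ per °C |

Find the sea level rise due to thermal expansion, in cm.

160 × 3.2×10⁻⁴ × 1.8 = 0.09216 m
0.66 × 2.4×10⁻⁴ × 400 = 0.06336 m
560–2160 m: 1.4×10⁻⁴ × 1600 × 0.27 = 0.06048 m
Δh = 0.09216 + 0.06336 + 0.06048 = 0.21600 m ≈ 21.6 cm

about 21.6 cm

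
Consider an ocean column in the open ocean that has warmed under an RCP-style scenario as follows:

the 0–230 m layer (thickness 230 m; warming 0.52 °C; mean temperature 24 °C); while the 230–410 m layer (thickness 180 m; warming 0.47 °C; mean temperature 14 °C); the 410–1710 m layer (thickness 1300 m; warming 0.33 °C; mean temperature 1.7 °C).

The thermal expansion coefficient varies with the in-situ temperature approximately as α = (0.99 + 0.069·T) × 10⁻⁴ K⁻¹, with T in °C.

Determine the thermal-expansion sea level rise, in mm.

Layer 1: α = (0.99 + 0.069×24)×10⁻⁴ = 2.646×10⁻⁴ K⁻¹
Layer 2: α = (0.99 + 0.069×14)×10⁻⁴ = 1.956×10⁻⁴ K⁻¹
Layer 3: α = (0.99 + 0.069×1.7)×10⁻⁴ = 1.1073×10⁻⁴ K⁻¹
Layer 1: 2.646×10⁻⁴ × 0.52 × 230 = 0.03164616 m
Layer 2: 180 × 0.47 × 1.956×10⁻⁴ = 0.01654776 m
Layer 3: 1300 × 0.33 × 1.1073×10⁻⁴ = 0.04750317 m
Δh = 0.03164616 + 0.01654776 + 0.04750317 = 0.09569709 m

95.7 mm of thermosteric rise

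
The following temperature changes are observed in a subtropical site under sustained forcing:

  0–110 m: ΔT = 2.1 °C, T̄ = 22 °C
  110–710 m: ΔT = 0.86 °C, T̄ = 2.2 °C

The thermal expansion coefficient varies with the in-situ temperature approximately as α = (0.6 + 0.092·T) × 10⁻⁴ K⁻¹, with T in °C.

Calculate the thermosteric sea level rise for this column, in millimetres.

102 mm

Layer 1: α = (0.6 + 0.092×22)×10⁻⁴ = 2.624×10⁻⁴ K⁻¹
Layer 2: α = (0.6 + 0.092×2.2)×10⁻⁴ = 0.8024×10⁻⁴ K⁻¹
Layer 1: 110 × 2.624×10⁻⁴ × 2.1 = 0.0606144 m
Layer 2: 0.8024×10⁻⁴ × 0.86 × 600 = 0.04140384 m
Δh = 0.0606144 + 0.04140384 = 0.10201824 m ≈ 102 mm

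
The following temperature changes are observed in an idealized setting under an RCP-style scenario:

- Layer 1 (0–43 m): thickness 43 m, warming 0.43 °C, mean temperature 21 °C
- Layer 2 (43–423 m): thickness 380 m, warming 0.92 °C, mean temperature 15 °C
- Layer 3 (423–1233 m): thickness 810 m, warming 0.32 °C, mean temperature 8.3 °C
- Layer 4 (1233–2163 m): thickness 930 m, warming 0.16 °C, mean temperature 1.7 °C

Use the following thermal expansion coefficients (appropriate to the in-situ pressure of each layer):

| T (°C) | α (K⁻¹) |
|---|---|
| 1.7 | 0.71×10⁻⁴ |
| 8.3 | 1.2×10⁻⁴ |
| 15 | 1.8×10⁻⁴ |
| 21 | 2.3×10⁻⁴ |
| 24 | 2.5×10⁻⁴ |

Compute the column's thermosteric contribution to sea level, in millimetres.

Layer 1 at 21 °C → α = 2.3×10⁻⁴ K⁻¹
Layer 2 at 15 °C → α = 1.8×10⁻⁴ K⁻¹
Layer 3 at 8.3 °C → α = 1.2×10⁻⁴ K⁻¹
Layer 4 at 1.7 °C → α = 0.71×10⁻⁴ K⁻¹
0–43 m: 0.43 × 43 × 2.3×10⁻⁴ = 0.0042527 m
Layer 2: 0.92 × 380 × 1.8×10⁻⁴ = 0.062928 m
423–1233 m: 0.32 × 1.2×10⁻⁴ × 810 = 0.031104 m
0.71×10⁻⁴ × 930 × 0.16 = 0.0105648 m
Δh = 0.0042527 + 0.062928 + 0.031104 + 0.0105648 = 0.1088495 m

Δh = 109 mm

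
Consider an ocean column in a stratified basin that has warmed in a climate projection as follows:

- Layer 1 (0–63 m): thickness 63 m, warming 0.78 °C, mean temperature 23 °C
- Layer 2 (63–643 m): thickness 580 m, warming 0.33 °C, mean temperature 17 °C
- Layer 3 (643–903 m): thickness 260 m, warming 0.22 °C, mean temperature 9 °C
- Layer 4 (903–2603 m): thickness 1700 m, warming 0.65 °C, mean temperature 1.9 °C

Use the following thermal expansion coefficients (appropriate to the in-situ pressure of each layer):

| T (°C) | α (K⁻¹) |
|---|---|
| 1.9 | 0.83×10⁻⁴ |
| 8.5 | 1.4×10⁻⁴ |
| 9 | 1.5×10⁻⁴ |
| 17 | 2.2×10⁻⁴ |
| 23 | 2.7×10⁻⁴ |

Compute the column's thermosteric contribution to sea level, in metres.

Layer 1 at 23 °C → α = 2.7×10⁻⁴ K⁻¹
Layer 2 at 17 °C → α = 2.2×10⁻⁴ K⁻¹
Layer 3 at 9 °C → α = 1.5×10⁻⁴ K⁻¹
Layer 4 at 1.9 °C → α = 0.83×10⁻⁴ K⁻¹
Layer 1: 2.7×10⁻⁴ × 0.78 × 63 = 0.0132678 m
63–643 m: 0.33 × 2.2×10⁻⁴ × 580 = 0.042108 m
643–903 m: 0.22 × 1.5×10⁻⁴ × 260 = 0.00858 m
1700 × 0.83×10⁻⁴ × 0.65 = 0.091715 m
Δh = 0.0132678 + 0.042108 + 0.00858 + 0.091715 = 0.1556708 m ≈ 0.156 m

Δh ≈ 0.156 m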